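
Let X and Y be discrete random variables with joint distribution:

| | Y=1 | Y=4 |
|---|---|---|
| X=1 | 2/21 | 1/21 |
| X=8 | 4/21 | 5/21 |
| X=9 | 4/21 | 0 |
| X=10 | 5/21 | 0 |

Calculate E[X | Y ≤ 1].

8

P(Y ≤ 1) = 5/7.
Σ X·P over the event = 1·(2/21) + 8·(4/21) + 9·(4/21) + 10·(5/21) = 40/7.
E[X | Y ≤ 1] = (40/7) / (5/7) = 8.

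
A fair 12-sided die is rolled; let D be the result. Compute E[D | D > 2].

Given D > 2, D is equally likely to be any of {3, 4, 5, 6, 7, 8, 9, 10, 11, 12}.
E[D | D > 2] = (3 + 4 + 5 + 6 + 7 + 8 + 9 + 10 + 11 + 12) / 10 = 15/2.

15/2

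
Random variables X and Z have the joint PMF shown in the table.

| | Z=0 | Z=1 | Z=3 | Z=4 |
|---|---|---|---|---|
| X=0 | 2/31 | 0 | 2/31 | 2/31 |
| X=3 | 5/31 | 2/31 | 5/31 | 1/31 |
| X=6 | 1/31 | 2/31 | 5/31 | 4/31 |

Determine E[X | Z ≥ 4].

27/7

P(Z ≥ 4) = 7/31.
Σ X·P over the event = 0·(2/31) + 3·(1/31) + 6·(4/31) = 27/31.
E[X | Z ≥ 4] = (27/31) / (7/31) = 27/7.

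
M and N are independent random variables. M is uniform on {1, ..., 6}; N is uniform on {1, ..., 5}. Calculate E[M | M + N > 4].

P(M + N > 4) = 4/5.
Summing M·P(x,y) over outcomes with M + N > 4 gives 19/6.
E[M | M + N > 4] = (19/6) / (4/5) = 95/24.

95/24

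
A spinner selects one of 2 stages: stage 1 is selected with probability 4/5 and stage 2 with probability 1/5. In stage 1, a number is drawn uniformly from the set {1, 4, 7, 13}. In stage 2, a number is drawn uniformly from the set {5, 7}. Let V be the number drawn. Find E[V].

E[V | stage 1] = (1+4+7+13)/4 = 25/4.
E[V | stage 2] = (5+7)/2 = 6.
By the law of total expectation,
E[V] = (4/5)·(25/4) + (1/5)·(6) = 31/5.

31/5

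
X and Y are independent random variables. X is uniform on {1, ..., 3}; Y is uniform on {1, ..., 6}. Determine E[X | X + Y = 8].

5/2

Outcomes with X + Y = 8: (2,6), (3,5), each with probability 1/18.
E[X | X + Y = 8] = (2 + 3) / 2 = 5/2.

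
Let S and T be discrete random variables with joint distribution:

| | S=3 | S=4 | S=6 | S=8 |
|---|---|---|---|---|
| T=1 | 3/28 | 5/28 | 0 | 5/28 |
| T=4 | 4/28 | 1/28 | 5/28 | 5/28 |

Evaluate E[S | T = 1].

69/13

P(T = 1) = 13/28.
Σ S·P over the event = 3·(3/28) + 4·(5/28) + 8·(5/28) = 69/28.
E[S | T = 1] = (69/28) / (13/28) = 69/13.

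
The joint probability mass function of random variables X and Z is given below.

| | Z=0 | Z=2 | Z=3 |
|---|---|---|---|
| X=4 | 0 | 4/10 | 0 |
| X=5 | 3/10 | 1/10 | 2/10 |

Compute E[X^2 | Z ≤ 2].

P(Z ≤ 2) = 4/5.
Σ X^2·P over the event = 16·(4/10) + 25·(3/10) + 25·(1/10) = 82/5.
E[X^2 | Z ≤ 2] = (82/5) / (4/5) = 41/2.

41/2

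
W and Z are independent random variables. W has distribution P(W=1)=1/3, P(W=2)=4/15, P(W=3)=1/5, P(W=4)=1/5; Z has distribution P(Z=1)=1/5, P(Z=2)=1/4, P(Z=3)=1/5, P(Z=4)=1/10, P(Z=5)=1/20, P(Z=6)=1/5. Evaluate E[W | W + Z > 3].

603/239

P(W + Z > 3) = 239/300.
Summing W·P(x,y) over outcomes with W + Z > 3 gives 201/100.
E[W | W + Z > 3] = (201/100) / (239/300) = 603/239.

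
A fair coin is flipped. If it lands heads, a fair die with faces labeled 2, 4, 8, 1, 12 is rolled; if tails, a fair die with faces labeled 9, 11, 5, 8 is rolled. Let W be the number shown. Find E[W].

273/40

E[W | heads] = (2+4+8+1+12)/5 = 27/5.
E[W | tails] = (9+11+5+8)/4 = 33/4.
By the law of total expectation,
E[W] = (1/2)·(27/5) + (1/2)·(33/4) = 273/40.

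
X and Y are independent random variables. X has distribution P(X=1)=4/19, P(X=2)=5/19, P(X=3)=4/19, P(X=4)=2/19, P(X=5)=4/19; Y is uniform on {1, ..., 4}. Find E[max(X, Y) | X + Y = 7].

P(X + Y = 7) = 5/38.
Summing max(X,Y)·P(x,y) over outcomes with X + Y = 7 gives 11/19.
E[max(X, Y) | X + Y = 7] = (11/19) / (5/38) = 22/5.

22/5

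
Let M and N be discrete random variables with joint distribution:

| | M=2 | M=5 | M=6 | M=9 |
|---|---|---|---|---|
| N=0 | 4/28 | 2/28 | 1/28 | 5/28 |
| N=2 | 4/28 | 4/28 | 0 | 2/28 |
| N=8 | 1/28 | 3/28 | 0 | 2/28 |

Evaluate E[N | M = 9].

P(M = 9) = 9/28.
Σ N·P over the event = 0·(5/28) + 2·(2/28) + 8·(2/28) = 5/7.
E[N | M = 9] = (5/7) / (9/28) = 20/9.

20/9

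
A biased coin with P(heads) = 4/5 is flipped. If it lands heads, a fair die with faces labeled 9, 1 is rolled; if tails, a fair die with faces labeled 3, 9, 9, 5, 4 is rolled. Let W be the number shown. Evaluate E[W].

E[W | heads] = (9+1)/2 = 5.
E[W | tails] = (3+9+9+5+4)/5 = 6.
By the law of total expectation,
E[W] = (4/5)·(5) + (1/5)·(6) = 26/5.

26/5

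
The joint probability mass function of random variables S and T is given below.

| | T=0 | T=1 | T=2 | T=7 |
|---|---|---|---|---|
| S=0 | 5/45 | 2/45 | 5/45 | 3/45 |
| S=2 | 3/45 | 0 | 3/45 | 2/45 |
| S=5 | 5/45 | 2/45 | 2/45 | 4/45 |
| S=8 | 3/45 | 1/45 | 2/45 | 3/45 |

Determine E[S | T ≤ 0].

55/16

P(T ≤ 0) = 16/45.
Σ S·P over the event = 0·(5/45) + 2·(3/45) + 5·(5/45) + 8·(3/45) = 11/9.
E[S | T ≤ 0] = (11/9) / (16/45) = 55/16.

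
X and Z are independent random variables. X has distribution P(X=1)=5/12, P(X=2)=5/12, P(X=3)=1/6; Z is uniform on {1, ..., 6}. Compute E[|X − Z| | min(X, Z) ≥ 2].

64/35

P(min(X, Z) ≥ 2) = 35/72.
Summing |X−Z|·P(x,y) over outcomes with min(X, Z) ≥ 2 gives 8/9.
E[|X − Z| | min(X, Z) ≥ 2] = (8/9) / (35/72) = 64/35.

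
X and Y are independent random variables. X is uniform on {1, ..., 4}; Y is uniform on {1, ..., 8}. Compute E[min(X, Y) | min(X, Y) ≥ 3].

41/12

P(min(X, Y) ≥ 3) = 3/8.
Summing min(X,Y)·P(x,y) over outcomes with min(X, Y) ≥ 3 gives 41/32.
E[min(X, Y) | min(X, Y) ≥ 3] = (41/32) / (3/8) = 41/12.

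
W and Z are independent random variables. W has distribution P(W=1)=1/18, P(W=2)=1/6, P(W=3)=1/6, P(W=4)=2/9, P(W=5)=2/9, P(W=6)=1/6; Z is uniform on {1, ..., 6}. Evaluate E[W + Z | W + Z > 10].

P(W + Z > 10) = 5/54.
Summing (W+Z)·P(x,y) over outcomes with W + Z > 10 gives 113/108.
E[W + Z | W + Z > 10] = (113/108) / (5/54) = 113/10.

113/10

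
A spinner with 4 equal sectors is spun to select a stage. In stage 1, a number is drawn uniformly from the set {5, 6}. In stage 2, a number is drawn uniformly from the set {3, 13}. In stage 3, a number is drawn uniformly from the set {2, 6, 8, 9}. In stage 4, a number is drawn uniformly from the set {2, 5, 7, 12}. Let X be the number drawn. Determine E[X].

105/16

E[X | stage 1] = (5+6)/2 = 11/2.
E[X | stage 2] = (3+13)/2 = 8.
E[X | stage 3] = (2+6+8+9)/4 = 25/4.
E[X | stage 4] = (2+5+7+12)/4 = 13/2.
E[X] = (1/4)·(11/2) + (1/4)·(8) + (1/4)·(25/4) + (1/4)·(13/2) = 105/16.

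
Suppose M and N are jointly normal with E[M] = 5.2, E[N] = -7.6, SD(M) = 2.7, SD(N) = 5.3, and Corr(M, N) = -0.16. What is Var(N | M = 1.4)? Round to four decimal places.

The conditional variance in a bivariate normal is σ_N²(1 − ρ²), independent of x.
Var(N | M=1.4) = (5.3)²·(1 − (-0.16)²) = 28.09·0.9744 = 27.3709.

27.3709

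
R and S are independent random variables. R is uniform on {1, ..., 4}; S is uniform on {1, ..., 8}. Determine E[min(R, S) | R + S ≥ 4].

P(R + S ≥ 4) = 29/32.
Summing min(R,S)·P(x,y) over outcomes with R + S ≥ 4 gives 67/32.
E[min(R, S) | R + S ≥ 4] = (67/32) / (29/32) = 67/29.

67/29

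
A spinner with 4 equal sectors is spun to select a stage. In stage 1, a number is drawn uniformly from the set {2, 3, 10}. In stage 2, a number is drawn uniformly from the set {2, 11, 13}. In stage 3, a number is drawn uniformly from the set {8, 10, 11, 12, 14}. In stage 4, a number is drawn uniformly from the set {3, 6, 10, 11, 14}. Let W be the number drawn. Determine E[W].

E[W | stage 1] = (2+3+10)/3 = 5.
E[W | stage 2] = (2+11+13)/3 = 26/3.
E[W | stage 3] = (8+10+11+12+14)/5 = 11.
E[W | stage 4] = (3+6+10+11+14)/5 = 44/5.
E[W] = (1/4)·(5) + (1/4)·(26/3) + (1/4)·(11) + (1/4)·(44/5) = 251/30.

251/30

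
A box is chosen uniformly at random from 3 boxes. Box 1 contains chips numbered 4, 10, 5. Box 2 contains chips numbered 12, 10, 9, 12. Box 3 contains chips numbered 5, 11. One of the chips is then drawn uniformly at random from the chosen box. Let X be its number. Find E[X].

301/36

E[X | box 1] = (4+10+5)/3 = 19/3.
E[X | box 2] = (12+10+9+12)/4 = 43/4.
E[X | box 3] = (5+11)/2 = 8.
E[X] = (1/3)·(19/3) + (1/3)·(43/4) + (1/3)·(8) = 301/36.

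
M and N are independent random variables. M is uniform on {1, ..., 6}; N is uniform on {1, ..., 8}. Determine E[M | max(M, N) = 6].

51/11

P(max(M, N) = 6) = 11/48.
Summing M·P(x,y) over outcomes with max(M, N) = 6 gives 17/16.
E[M | max(M, N) = 6] = (17/16) / (11/48) = 51/11.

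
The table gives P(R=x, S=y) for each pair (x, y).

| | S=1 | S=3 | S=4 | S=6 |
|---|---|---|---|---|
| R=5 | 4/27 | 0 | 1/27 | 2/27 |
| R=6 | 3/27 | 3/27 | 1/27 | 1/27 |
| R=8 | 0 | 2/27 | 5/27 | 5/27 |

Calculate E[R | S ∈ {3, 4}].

85/12

P(S ∈ {3, 4}) = 4/9.
Σ R·P over the event = 5·(1/27) + 6·(3/27) + 6·(1/27) + 8·(2/27) + 8·(5/27) = 85/27.
E[R | S ∈ {3, 4}] = (85/27) / (4/9) = 85/12.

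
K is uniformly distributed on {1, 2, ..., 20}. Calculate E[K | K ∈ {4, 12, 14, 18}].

P(K ∈ {4, 12, 14, 18}) = 1/5.
Σ over the event: 4·1/20 + 12·1/20 + 14·1/20 + 18·1/20 = 12/5.
E[K | K ∈ {4, 12, 14, 18}] = (12/5) / (1/5) = 12.

12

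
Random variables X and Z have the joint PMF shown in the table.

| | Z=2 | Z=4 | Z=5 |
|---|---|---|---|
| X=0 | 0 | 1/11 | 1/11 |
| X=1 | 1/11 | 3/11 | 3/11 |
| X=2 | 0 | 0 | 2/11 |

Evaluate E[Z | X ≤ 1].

38/9

P(X ≤ 1) = 9/11.
Σ Z·P over the event = 4·(1/11) + 5·(1/11) + 2·(1/11) + 4·(3/11) + 5·(3/11) = 38/11.
E[Z | X ≤ 1] = (38/11) / (9/11) = 38/9.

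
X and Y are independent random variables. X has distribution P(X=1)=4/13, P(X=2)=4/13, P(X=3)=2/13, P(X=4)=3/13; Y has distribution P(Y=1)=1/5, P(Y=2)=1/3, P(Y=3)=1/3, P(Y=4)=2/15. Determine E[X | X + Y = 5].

114/47

P(X + Y = 5) = 47/195.
Summing X·P(x,y) over outcomes with X + Y = 5 gives 38/65.
E[X | X + Y = 5] = (38/65) / (47/195) = 114/47.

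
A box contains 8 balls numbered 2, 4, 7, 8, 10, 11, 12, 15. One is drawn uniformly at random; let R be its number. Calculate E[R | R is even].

36/5

P(R is even) = 5/8.
Σ over the event: 2·1/8 + 4·1/8 + 8·1/8 + 10·1/8 + 12·1/8 = 9/2.
E[R | R is even] = (9/2) / (5/8) = 36/5.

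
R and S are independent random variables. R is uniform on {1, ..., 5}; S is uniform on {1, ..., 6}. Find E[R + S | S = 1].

Outcomes with S = 1: (1,1), (2,1), (3,1), (4,1), (5,1), each with probability 1/30.
E[R + S | S = 1] = (2 + 3 + 4 + 5 + 6) / 5 = 4.

4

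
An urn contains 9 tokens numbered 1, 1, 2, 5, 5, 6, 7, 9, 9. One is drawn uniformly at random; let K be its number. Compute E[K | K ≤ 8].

27/7

P(K ≤ 8) = 7/9.
Σ over the event: 1·2/9 + 2·1/9 + 5·2/9 + 6·1/9 + 7·1/9 = 3.
E[K | K ≤ 8] = (3) / (7/9) = 27/7.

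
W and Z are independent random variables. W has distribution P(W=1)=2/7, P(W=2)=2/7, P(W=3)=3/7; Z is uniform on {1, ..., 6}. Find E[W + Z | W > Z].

P(W > Z) = 4/21.
Summing (W+Z)·P(x,y) over outcomes with W > Z gives 11/14.
E[W + Z | W > Z] = (11/14) / (4/21) = 33/8.

33/8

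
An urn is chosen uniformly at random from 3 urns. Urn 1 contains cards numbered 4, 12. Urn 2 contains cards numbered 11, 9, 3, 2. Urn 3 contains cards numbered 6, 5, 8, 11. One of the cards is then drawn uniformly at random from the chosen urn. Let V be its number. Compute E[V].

E[V | urn 1] = (4+12)/2 = 8.
E[V | urn 2] = (11+9+3+2)/4 = 25/4.
E[V | urn 3] = (6+5+8+11)/4 = 15/2.
By the law of total expectation,
E[V] = (1/3)·(8) + (1/3)·(25/4) + (1/3)·(15/2) = 29/4.

29/4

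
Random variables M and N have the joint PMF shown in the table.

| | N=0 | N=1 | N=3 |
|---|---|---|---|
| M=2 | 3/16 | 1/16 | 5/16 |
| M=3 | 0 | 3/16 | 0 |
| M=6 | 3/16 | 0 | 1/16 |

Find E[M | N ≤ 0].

4

P(N ≤ 0) = 3/8.
Σ M·P over the event = 2·(3/16) + 6·(3/16) = 3/2.
E[M | N ≤ 0] = (3/2) / (3/8) = 4.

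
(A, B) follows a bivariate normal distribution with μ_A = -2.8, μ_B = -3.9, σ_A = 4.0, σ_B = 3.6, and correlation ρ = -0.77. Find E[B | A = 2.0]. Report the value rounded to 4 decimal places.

-7.2264

The regression of B on A has slope ρ·σ_B/σ_A and passes through (μ_A, μ_B).
E[B | A=2.0] = -3.9 + (-0.77)·(3.6/4.0)·(2.0 − (-2.8)) = -3.9 + (-0.693)·(4.8) = -7.2264.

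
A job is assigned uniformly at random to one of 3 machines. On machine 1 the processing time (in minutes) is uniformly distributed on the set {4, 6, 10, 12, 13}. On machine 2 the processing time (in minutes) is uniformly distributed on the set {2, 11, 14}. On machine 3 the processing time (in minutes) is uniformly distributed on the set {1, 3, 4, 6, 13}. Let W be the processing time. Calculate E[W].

E[W | machine 1] = (4+6+10+12+13)/5 = 9.
E[W | machine 2] = (2+11+14)/3 = 9.
E[W | machine 3] = (1+3+4+6+13)/5 = 27/5.
By the law of total expectation,
E[W] = (1/3)·(9) + (1/3)·(9) + (1/3)·(27/5) = 39/5.

39/5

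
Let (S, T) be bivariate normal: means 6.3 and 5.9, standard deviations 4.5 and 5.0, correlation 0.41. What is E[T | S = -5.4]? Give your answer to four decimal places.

The regression of T on S has slope ρ·σ_T/σ_S and passes through (μ_S, μ_T).
E[T | S=-5.4] = 5.9 + (0.41)·(5.0/4.5)·(-5.4 − (6.3)) = 5.9 + (0.455556)·(-11.7) = 0.5700.

0.5700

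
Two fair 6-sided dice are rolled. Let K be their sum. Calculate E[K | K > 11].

12

P(K > 11) = 1/36.
Σ over the event: 12·1/36 = 1/3.
E[K | K > 11] = (1/3) / (1/36) = 12.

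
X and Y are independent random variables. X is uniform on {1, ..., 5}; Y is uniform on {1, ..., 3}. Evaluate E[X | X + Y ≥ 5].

Outcomes with X + Y ≥ 5: (2,3), (3,2), (3,3), (4,1), (4,2), (4,3), (5,1), (5,2), (5,3), each with probability 1/15.
E[X | X + Y ≥ 5] = (2 + 3 + 3 + 4 + 4 + 4 + 5 + 5 + 5) / 9 = 35/9.

35/9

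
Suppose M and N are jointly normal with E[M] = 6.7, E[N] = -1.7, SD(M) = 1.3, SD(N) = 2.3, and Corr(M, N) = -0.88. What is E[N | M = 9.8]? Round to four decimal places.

E[N | M=x] = μ_N + ρ(σ_N/σ_M)(x − μ_M) for jointly normal variables.
E[N | M=9.8] = -1.7 + (-0.88)·(2.3/1.3)·(9.8 − (6.7)) = -1.7 + (-1.55692)·(3.1) = -6.5265.

-6.5265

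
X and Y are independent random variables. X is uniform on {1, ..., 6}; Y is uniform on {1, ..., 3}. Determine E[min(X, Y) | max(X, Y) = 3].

Outcomes with max(X, Y) = 3: (1,3), (2,3), (3,1), (3,2), (3,3), each with probability 1/18.
E[min(X, Y) | max(X, Y) = 3] = (1 + 2 + 1 + 2 + 3) / 5 = 9/5.

9/5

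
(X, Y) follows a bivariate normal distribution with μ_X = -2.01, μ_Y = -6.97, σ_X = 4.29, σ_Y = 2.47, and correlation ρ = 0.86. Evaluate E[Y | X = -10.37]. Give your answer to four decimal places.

The regression of Y on X has slope ρ·σ_Y/σ_X and passes through (μ_X, μ_Y).
E[Y | X=-10.37] = -6.97 + (0.86)·(2.47/4.29)·(-10.37 − (-2.01)) = -6.97 + (0.49515)·(-8.36) = -11.1095.

-11.1095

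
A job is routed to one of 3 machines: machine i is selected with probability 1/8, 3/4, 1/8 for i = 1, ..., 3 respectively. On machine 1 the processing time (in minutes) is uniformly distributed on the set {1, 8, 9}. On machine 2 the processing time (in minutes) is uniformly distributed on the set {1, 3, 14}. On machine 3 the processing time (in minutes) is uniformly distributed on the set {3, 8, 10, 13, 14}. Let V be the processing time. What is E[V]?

E[V | machine 1] = (1+8+9)/3 = 6.
E[V | machine 2] = (1+3+14)/3 = 6.
E[V | machine 3] = (3+8+10+13+14)/5 = 48/5.
E[V] = (1/8)·(6) + (3/4)·(6) + (1/8)·(48/5) = 129/20.

129/20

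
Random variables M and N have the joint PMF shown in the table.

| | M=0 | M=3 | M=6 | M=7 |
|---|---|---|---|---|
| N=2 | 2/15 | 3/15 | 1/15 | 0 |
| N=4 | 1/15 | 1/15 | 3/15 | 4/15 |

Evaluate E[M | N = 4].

P(N = 4) = 3/5.
Summing M·P(M=x,N=y) over the conditioning event gives 49/15.
E[M | N = 4] = (49/15) / (3/5) = 49/9.

49/9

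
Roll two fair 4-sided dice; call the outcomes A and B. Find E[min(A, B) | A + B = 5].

Outcomes with A + B = 5: (1,4), (2,3), (3,2), (4,1), each with probability 1/16.
E[min(A, B) | A + B = 5] = (1 + 2 + 2 + 1) / 4 = 3/2.

3/2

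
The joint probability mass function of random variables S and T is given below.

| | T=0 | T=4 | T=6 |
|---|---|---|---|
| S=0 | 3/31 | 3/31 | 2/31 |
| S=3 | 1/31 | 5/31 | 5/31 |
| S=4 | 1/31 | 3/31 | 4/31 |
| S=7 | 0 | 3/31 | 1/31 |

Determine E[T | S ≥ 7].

9/2

P(S ≥ 7) = 4/31.
Σ T·P over the event = 4·(3/31) + 6·(1/31) = 18/31.
E[T | S ≥ 7] = (18/31) / (4/31) = 9/2.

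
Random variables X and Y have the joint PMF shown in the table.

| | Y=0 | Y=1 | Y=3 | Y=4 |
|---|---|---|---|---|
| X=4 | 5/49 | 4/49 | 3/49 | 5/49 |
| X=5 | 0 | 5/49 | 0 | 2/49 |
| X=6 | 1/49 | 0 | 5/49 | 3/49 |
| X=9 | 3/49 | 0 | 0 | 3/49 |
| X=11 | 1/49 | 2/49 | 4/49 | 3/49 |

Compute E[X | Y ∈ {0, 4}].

P(Y ∈ {0, 4}) = 26/49.
Summing X·P(X=x,Y=y) over the conditioning event gives 172/49.
E[X | Y ∈ {0, 4}] = (172/49) / (26/49) = 86/13.

86/13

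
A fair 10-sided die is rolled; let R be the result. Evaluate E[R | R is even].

Given R is even, R is equally likely to be any of {2, 4, 6, 8, 10}.
E[R | R is even] = (2 + 4 + 6 + 8 + 10) / 5 = 6.

6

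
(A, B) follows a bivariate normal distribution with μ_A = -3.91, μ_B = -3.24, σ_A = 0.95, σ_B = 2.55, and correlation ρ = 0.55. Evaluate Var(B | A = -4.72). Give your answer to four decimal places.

4.5355

For a bivariate normal, Var(B | A=x) = σ_B²(1 − ρ²).
Var(B | A=-4.72) = (2.55)²·(1 − (0.55)²) = 6.5025·0.6975 = 4.5355.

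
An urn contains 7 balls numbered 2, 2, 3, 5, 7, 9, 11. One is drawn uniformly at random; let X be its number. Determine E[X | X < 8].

19/5

P(X < 8) = 5/7.
Σ over the event: 2·2/7 + 3·1/7 + 5·1/7 + 7·1/7 = 19/7.
E[X | X < 8] = (19/7) / (5/7) = 19/5.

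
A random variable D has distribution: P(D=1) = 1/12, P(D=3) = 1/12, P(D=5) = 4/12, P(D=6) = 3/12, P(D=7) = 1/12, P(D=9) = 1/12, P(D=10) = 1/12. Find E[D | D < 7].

P(D < 7) = 3/4.
Σ over the event: 1·1/12 + 3·1/12 + 5·1/3 + 6·1/4 = 7/2.
E[D | D < 7] = (7/2) / (3/4) = 14/3.

14/3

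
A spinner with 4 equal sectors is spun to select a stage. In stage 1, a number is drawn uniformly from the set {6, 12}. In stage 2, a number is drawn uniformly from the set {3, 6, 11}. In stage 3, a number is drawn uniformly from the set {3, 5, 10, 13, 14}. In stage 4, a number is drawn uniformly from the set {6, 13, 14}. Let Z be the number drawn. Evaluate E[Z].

107/12

E[Z | stage 1] = (6+12)/2 = 9.
E[Z | stage 2] = (3+6+11)/3 = 20/3.
E[Z | stage 3] = (3+5+10+13+14)/5 = 9.
E[Z | stage 4] = (6+13+14)/3 = 11.
E[Z] = (1/4)·(9) + (1/4)·(20/3) + (1/4)·(9) + (1/4)·(11) = 107/12.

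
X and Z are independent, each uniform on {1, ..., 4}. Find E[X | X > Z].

Outcomes with X > Z: (2,1), (3,1), (3,2), (4,1), (4,2), (4,3), each with probability 1/16.
E[X | X > Z] = (2 + 3 + 3 + 4 + 4 + 4) / 6 = 10/3.

10/3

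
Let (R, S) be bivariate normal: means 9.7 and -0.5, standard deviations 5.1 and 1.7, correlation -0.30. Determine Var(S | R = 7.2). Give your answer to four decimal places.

2.6299

For a bivariate normal, Var(S | R=x) = σ_S²(1 − ρ²).
Var(S | R=7.2) = (1.7)²·(1 − (-0.30)²) = 2.89·0.91 = 2.6299.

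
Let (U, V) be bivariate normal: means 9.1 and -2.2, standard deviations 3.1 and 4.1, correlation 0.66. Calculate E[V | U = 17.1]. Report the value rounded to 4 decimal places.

E[V | U=x] = μ_V + ρ(σ_V/σ_U)(x − μ_U) for jointly normal variables.
E[V | U=17.1] = -2.2 + (0.66)·(4.1/3.1)·(17.1 − (9.1)) = -2.2 + (0.8729)·(8) = 4.7832.

4.7832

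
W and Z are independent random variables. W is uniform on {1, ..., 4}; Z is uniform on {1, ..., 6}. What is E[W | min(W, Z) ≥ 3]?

7/2

Outcomes with min(W, Z) ≥ 3: (3,3), (3,4), (3,5), (3,6), (4,3), (4,4), (4,5), (4,6), each with probability 1/24.
E[W | min(W, Z) ≥ 3] = (3 + 3 + 3 + 3 + 4 + 4 + 4 + 4) / 8 = 7/2.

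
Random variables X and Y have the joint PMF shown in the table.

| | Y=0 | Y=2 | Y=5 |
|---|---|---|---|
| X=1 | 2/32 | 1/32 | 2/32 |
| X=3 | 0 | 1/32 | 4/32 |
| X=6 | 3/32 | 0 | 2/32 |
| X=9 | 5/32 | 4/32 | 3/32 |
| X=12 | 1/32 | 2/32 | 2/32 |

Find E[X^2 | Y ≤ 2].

1281/19

P(Y ≤ 2) = 19/32.
Σ X^2·P over the event = 1·(2/32) + 1·(1/32) + 9·(1/32) + 36·(3/32) + 81·(5/32) + 81·(4/32) + 144·(1/32) + 144·(2/32) = 1281/32.
E[X^2 | Y ≤ 2] = (1281/32) / (19/32) = 1281/19.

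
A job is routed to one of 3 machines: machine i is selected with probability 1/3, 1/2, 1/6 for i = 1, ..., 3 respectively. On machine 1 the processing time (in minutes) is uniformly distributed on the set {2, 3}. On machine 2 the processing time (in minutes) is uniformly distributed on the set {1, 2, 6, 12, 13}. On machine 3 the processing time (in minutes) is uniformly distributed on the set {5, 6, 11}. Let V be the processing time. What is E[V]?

491/90

E[V | machine 1] = (2+3)/2 = 5/2.
E[V | machine 2] = (1+2+6+12+13)/5 = 34/5.
E[V | machine 3] = (5+6+11)/3 = 22/3.
By the law of total expectation,
E[V] = (1/3)·(5/2) + (1/2)·(34/5) + (1/6)·(22/3) = 491/90.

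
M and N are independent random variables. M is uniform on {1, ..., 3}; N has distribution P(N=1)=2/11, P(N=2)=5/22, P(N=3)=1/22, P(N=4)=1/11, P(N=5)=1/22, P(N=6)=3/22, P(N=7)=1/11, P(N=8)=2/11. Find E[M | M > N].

35/13

P(M > N) = 13/66.
Summing M·P(x,y) over outcomes with M > N gives 35/66.
E[M | M > N] = (35/66) / (13/66) = 35/13.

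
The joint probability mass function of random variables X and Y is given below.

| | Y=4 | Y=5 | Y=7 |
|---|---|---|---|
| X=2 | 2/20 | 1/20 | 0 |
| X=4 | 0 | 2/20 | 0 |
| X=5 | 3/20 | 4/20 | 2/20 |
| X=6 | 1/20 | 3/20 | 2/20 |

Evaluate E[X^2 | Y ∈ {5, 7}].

183/7

P(Y ∈ {5, 7}) = 7/10.
Σ X^2·P over the event = 4·(1/20) + 16·(2/20) + 25·(4/20) + 25·(2/20) + 36·(3/20) + 36·(2/20) = 183/10.
E[X^2 | Y ∈ {5, 7}] = (183/10) / (7/10) = 183/7.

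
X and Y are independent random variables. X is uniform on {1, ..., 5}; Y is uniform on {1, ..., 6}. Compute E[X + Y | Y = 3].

Outcomes with Y = 3: (1,3), (2,3), (3,3), (4,3), (5,3), each with probability 1/30.
E[X + Y | Y = 3] = (4 + 5 + 6 + 7 + 8) / 5 = 6.

6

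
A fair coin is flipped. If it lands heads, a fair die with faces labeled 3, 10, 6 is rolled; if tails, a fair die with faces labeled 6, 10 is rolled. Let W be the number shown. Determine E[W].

43/6

E[W | heads] = (3+10+6)/3 = 19/3.
E[W | tails] = (6+10)/2 = 8.
E[W] = (1/2)·(19/3) + (1/2)·(8) = 43/6.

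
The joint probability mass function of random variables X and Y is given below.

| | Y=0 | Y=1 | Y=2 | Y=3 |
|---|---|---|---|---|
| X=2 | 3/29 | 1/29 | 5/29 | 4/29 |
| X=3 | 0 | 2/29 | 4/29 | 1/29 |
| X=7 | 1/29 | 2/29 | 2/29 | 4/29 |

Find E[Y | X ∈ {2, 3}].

9/5

P(X ∈ {2, 3}) = 20/29.
Σ Y·P over the event = 0·(3/29) + 1·(1/29) + 2·(5/29) + 3·(4/29) + 1·(2/29) + 2·(4/29) + 3·(1/29) = 36/29.
E[Y | X ∈ {2, 3}] = (36/29) / (20/29) = 9/5.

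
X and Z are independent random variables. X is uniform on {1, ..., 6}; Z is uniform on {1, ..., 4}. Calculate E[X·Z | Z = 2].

P(Z = 2) = 1/4.
Summing XZ·P(x,y) over outcomes with Z = 2 gives 7/4.
E[X·Z | Z = 2] = (7/4) / (1/4) = 7.

7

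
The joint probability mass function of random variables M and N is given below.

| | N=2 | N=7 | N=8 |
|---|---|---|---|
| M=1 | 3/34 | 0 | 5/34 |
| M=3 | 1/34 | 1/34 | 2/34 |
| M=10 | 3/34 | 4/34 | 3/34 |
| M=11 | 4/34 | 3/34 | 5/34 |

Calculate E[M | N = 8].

32/5

P(N = 8) = 15/34.
Σ M·P over the event = 1·(5/34) + 3·(2/34) + 10·(3/34) + 11·(5/34) = 48/17.
E[M | N = 8] = (48/17) / (15/34) = 32/5.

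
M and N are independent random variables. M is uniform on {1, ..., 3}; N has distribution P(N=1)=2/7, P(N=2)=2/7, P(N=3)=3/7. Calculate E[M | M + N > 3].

P(M + N > 3) = 5/7.
Summing M·P(x,y) over outcomes with M + N > 3 gives 34/21.
E[M | M + N > 3] = (34/21) / (5/7) = 34/15.

34/15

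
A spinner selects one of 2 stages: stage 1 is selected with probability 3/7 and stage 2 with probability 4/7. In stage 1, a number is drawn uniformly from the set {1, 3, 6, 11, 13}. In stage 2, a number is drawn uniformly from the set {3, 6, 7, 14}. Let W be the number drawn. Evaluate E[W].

E[W | stage 1] = (1+3+6+11+13)/5 = 34/5.
E[W | stage 2] = (3+6+7+14)/4 = 15/2.
E[W] = (3/7)·(34/5) + (4/7)·(15/2) = 36/5.

36/5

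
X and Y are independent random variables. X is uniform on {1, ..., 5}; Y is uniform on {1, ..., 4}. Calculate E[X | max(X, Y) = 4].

P(max(X, Y) = 4) = 7/20.
Summing X·P(x,y) over outcomes with max(X, Y) = 4 gives 11/10.
E[X | max(X, Y) = 4] = (11/10) / (7/20) = 22/7.

22/7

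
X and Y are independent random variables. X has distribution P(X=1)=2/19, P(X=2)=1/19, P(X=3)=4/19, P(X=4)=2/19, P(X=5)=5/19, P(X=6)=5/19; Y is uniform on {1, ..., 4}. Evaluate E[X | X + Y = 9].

11/2

P(X + Y = 9) = 5/38.
Summing X·P(x,y) over outcomes with X + Y = 9 gives 55/76.
E[X | X + Y = 9] = (55/76) / (5/38) = 11/2.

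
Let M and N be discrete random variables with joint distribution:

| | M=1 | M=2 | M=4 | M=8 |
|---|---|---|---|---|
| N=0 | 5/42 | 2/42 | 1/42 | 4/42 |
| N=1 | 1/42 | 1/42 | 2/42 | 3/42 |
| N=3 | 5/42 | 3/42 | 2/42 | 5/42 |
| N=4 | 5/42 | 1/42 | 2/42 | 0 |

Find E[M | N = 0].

P(N = 0) = 2/7.
Σ M·P over the event = 1·(5/42) + 2·(2/42) + 4·(1/42) + 8·(4/42) = 15/14.
E[M | N = 0] = (15/14) / (2/7) = 15/4.

15/4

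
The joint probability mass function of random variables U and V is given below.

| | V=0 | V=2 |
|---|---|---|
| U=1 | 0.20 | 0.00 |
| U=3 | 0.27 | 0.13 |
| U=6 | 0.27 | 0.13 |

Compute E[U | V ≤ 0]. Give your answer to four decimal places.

P(V ≤ 0) = 0.74.
Summing U·P(U=x,V=y) over the conditioning event gives 2.63.
E[U | V ≤ 0] = (2.63) / (0.74) = 3.5541.

3.5541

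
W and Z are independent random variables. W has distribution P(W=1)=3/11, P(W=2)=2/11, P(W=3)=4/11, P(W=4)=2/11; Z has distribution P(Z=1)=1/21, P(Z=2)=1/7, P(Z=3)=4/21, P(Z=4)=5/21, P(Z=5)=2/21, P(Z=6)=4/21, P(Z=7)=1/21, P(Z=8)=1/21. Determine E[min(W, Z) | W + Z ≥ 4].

P(W + Z ≥ 4) = 31/33.
Summing min(W,Z)·P(x,y) over outcomes with W + Z ≥ 4 gives 505/231.
E[min(W, Z) | W + Z ≥ 4] = (505/231) / (31/33) = 505/217.

505/217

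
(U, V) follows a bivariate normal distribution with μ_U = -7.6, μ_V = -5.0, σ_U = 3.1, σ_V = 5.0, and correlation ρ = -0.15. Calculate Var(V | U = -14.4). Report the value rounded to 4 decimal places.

24.4375

For a bivariate normal, Var(V | U=x) = σ_V²(1 − ρ²).
Var(V | U=-14.4) = (5.0)²·(1 − (-0.15)²) = 25·0.9775 = 24.4375.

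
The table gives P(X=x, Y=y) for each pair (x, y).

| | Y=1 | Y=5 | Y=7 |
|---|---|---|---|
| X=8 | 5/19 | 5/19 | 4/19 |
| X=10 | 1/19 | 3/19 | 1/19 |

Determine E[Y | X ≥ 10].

23/5

P(X ≥ 10) = 5/19.
Σ Y·P over the event = 1·(1/19) + 5·(3/19) + 7·(1/19) = 23/19.
E[Y | X ≥ 10] = (23/19) / (5/19) = 23/5.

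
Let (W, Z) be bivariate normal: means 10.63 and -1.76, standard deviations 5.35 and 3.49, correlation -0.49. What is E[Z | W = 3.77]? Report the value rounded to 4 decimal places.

E[Z | W=x] = μ_Z + ρ(σ_Z/σ_W)(x − μ_W) for jointly normal variables.
E[Z | W=3.77] = -1.76 + (-0.49)·(3.49/5.35)·(3.77 − (10.63)) = -1.76 + (-0.319645)·(-6.86) = 0.4328.

0.4328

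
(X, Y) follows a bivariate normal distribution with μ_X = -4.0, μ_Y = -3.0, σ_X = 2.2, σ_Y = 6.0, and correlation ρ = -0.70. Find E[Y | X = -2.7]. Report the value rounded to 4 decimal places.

E[Y | X=x] = μ_Y + ρ(σ_Y/σ_X)(x − μ_X) for jointly normal variables.
E[Y | X=-2.7] = -3.0 + (-0.70)·(6.0/2.2)·(-2.7 − (-4.0)) = -3.0 + (-1.9091)·(1.3) = -5.4818.

-5.4818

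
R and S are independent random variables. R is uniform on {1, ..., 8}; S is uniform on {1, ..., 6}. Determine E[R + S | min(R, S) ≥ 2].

9

P(min(R, S) ≥ 2) = 35/48.
Summing (R+S)·P(x,y) over outcomes with min(R, S) ≥ 2 gives 105/16.
E[R + S | min(R, S) ≥ 2] = (105/16) / (35/48) = 9.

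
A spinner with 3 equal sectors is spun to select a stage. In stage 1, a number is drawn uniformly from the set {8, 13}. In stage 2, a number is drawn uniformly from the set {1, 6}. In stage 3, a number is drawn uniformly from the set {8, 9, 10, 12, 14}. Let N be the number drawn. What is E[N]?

41/5

E[N | stage 1] = (8+13)/2 = 21/2.
E[N | stage 2] = (1+6)/2 = 7/2.
E[N | stage 3] = (8+9+10+12+14)/5 = 53/5.
By the law of total expectation,
E[N] = (1/3)·(21/2) + (1/3)·(7/2) + (1/3)·(53/5) = 41/5.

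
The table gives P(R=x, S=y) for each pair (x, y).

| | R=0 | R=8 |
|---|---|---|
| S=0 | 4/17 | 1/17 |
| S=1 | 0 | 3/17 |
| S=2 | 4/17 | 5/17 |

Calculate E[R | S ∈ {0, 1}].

4

P(S ∈ {0, 1}) = 8/17.
Summing R·P(R=x,S=y) over the conditioning event gives 32/17.
E[R | S ∈ {0, 1}] = (32/17) / (8/17) = 4.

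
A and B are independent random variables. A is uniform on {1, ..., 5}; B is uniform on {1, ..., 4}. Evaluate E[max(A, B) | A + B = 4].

8/3

Outcomes with A + B = 4: (1,3), (2,2), (3,1), each with probability 1/20.
E[max(A, B) | A + B = 4] = (3 + 2 + 3) / 3 = 8/3.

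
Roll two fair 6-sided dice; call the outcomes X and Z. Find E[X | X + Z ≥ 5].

P(X + Z ≥ 5) = 5/6.
Summing X·P(x,y) over outcomes with X + Z ≥ 5 gives 29/9.
E[X | X + Z ≥ 5] = (29/9) / (5/6) = 58/15.

58/15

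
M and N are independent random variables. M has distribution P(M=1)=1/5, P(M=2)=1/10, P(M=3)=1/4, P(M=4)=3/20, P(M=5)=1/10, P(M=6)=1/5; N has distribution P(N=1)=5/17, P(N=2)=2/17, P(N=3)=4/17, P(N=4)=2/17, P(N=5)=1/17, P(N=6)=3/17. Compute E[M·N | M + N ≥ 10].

1190/41

P(M + N ≥ 10) = 41/340.
Summing MN·P(x,y) over outcomes with M + N ≥ 10 gives 7/2.
E[M·N | M + N ≥ 10] = (7/2) / (41/340) = 1190/41.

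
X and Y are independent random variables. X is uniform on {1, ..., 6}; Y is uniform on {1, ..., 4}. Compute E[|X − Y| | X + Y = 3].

Outcomes with X + Y = 3: (1,2), (2,1), each with probability 1/24.
E[|X − Y| | X + Y = 3] = (1 + 1) / 2 = 1.

1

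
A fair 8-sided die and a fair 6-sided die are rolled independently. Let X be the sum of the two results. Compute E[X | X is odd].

P(X is odd) = 1/2.
Σ over the event: 3·1/24 + 5·1/12 + 7·1/8 + 9·1/8 + 11·1/12 + 13·1/24 = 4.
E[X | X is odd] = (4) / (1/2) = 8.

8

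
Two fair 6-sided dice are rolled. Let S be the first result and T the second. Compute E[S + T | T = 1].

9/2

Outcomes with T = 1: (1,1), (2,1), (3,1), (4,1), (5,1), (6,1), each with probability 1/36.
E[S + T | T = 1] = (2 + 3 + 4 + 5 + 6 + 7) / 6 = 9/2.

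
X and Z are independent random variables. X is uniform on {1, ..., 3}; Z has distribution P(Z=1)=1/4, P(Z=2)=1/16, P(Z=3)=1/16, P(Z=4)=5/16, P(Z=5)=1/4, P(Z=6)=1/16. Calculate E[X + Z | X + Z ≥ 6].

P(X + Z ≥ 6) = 13/24.
Summing (X+Z)·P(x,y) over outcomes with X + Z ≥ 6 gives 179/48.
E[X + Z | X + Z ≥ 6] = (179/48) / (13/24) = 179/26.

179/26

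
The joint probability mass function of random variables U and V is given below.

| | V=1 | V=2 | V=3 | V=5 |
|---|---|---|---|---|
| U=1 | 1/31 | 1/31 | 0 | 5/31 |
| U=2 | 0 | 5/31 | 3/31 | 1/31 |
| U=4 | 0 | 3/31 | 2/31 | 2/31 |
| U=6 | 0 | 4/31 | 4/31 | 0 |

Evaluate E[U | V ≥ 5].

P(V ≥ 5) = 8/31.
Σ U·P over the event = 1·(5/31) + 2·(1/31) + 4·(2/31) = 15/31.
E[U | V ≥ 5] = (15/31) / (8/31) = 15/8.

15/8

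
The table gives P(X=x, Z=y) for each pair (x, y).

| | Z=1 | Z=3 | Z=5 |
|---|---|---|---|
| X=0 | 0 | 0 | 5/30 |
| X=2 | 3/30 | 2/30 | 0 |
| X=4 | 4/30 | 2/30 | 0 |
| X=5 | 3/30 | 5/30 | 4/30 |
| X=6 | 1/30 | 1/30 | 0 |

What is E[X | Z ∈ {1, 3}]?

86/21

P(Z ∈ {1, 3}) = 7/10.
Σ X·P over the event = 2·(3/30) + 2·(2/30) + 4·(4/30) + 4·(2/30) + 5·(3/30) + 5·(5/30) + 6·(1/30) + 6·(1/30) = 43/15.
E[X | Z ∈ {1, 3}] = (43/15) / (7/10) = 86/21.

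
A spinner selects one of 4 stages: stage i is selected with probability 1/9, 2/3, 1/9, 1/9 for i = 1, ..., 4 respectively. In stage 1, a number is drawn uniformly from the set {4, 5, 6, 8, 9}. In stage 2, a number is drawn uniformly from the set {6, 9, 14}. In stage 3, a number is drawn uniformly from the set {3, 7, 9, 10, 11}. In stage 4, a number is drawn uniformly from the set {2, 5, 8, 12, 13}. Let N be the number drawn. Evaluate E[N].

134/15

E[N | stage 1] = (4+5+6+8+9)/5 = 32/5.
E[N | stage 2] = (6+9+14)/3 = 29/3.
E[N | stage 3] = (3+7+9+10+11)/5 = 8.
E[N | stage 4] = (2+5+8+12+13)/5 = 8.
E[N] = (1/9)·(32/5) + (2/3)·(29/3) + (1/9)·(8) + (1/9)·(8) = 134/15.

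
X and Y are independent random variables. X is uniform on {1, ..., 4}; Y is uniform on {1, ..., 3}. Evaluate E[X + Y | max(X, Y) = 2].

P(max(X, Y) = 2) = 1/4.
Summing (X+Y)·P(x,y) over outcomes with max(X, Y) = 2 gives 5/6.
E[X + Y | max(X, Y) = 2] = (5/6) / (1/4) = 10/3.

10/3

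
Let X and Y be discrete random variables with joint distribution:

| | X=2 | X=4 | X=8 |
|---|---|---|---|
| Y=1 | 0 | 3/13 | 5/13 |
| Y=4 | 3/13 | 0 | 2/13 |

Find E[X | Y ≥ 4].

P(Y ≥ 4) = 5/13.
Σ X·P over the event = 2·(3/13) + 8·(2/13) = 22/13.
E[X | Y ≥ 4] = (22/13) / (5/13) = 22/5.

22/5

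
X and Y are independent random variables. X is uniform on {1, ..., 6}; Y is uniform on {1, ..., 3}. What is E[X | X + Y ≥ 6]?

44/9

Outcomes with X + Y ≥ 6: (3,3), (4,2), (4,3), (5,1), (5,2), (5,3), (6,1), (6,2), (6,3), each with probability 1/18.
E[X | X + Y ≥ 6] = (3 + 4 + 4 + 5 + 5 + 5 + 6 + 6 + 6) / 9 = 44/9.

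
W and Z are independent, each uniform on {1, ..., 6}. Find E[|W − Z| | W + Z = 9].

Outcomes with W + Z = 9: (3,6), (4,5), (5,4), (6,3), each with probability 1/36.
E[|W − Z| | W + Z = 9] = (3 + 1 + 1 + 3) / 4 = 2.

2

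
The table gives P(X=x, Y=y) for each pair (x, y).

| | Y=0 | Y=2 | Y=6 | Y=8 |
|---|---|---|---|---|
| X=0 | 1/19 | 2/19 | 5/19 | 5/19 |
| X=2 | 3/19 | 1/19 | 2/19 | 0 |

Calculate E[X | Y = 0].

P(Y = 0) = 4/19.
Σ X·P over the event = 0·(1/19) + 2·(3/19) = 6/19.
E[X | Y = 0] = (6/19) / (4/19) = 3/2.

3/2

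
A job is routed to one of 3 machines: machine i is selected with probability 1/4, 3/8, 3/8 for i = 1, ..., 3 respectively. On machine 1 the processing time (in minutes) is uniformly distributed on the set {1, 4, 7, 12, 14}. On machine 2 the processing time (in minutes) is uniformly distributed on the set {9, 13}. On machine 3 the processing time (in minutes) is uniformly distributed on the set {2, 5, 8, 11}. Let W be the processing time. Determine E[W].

677/80

E[W | machine 1] = (1+4+7+12+14)/5 = 38/5.
E[W | machine 2] = (9+13)/2 = 11.
E[W | machine 3] = (2+5+8+11)/4 = 13/2.
By the law of total expectation,
E[W] = (1/4)·(38/5) + (3/8)·(11) + (3/8)·(13/2) = 677/80.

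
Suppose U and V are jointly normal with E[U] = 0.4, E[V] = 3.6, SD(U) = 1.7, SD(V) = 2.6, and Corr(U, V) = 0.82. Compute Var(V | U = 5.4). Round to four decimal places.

2.2146

For a bivariate normal, Var(V | U=x) = σ_V²(1 − ρ²).
Var(V | U=5.4) = (2.6)²·(1 − (0.82)²) = 6.76·0.3276 = 2.2146.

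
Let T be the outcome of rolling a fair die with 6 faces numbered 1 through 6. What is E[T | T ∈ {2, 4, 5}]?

P(T ∈ {2, 4, 5}) = 1/2.
Σ over the event: 2·1/6 + 4·1/6 + 5·1/6 = 11/6.
E[T | T ∈ {2, 4, 5}] = (11/6) / (1/2) = 11/3.

11/3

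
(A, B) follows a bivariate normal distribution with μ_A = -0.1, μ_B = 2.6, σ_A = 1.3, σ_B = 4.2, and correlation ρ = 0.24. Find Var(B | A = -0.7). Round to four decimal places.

Var(B | A=x) = (1 − ρ²)·σ_B².
Var(B | A=-0.7) = (4.2)²·(1 − (0.24)²) = 17.64·0.9424 = 16.6239.

16.6239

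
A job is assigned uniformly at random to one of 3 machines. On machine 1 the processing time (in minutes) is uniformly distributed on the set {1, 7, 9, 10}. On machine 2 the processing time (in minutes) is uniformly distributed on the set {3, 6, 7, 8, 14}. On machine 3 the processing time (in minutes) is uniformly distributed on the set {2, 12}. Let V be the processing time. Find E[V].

E[V | machine 1] = (1+7+9+10)/4 = 27/4.
E[V | machine 2] = (3+6+7+8+14)/5 = 38/5.
E[V | machine 3] = (2+12)/2 = 7.
By the law of total expectation,
E[V] = (1/3)·(27/4) + (1/3)·(38/5) + (1/3)·(7) = 427/60.

427/60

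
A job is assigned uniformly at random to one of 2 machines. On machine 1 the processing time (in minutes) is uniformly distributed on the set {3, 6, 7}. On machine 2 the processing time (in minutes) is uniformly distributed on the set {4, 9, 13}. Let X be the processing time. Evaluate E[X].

7

E[X | machine 1] = (3+6+7)/3 = 16/3.
E[X | machine 2] = (4+9+13)/3 = 26/3.
E[X] = (1/2)·(16/3) + (1/2)·(26/3) = 7.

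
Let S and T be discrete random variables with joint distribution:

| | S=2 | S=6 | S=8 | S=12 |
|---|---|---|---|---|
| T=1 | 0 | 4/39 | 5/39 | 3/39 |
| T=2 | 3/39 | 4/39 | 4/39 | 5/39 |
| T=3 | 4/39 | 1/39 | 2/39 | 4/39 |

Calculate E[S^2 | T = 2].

P(T = 2) = 16/39.
Σ S^2·P over the event = 4·(3/39) + 36·(4/39) + 64·(4/39) + 144·(5/39) = 1132/39.
E[S^2 | T = 2] = (1132/39) / (16/39) = 283/4.

283/4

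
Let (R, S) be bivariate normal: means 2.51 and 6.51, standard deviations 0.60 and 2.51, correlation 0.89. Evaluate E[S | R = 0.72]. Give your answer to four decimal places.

For a bivariate normal, E[S | R=x] = μ_S + ρ·(σ_S/σ_R)·(x − μ_R).
E[S | R=0.72] = 6.51 + (0.89)·(2.51/0.60)·(0.72 − (2.51)) = 6.51 + (3.7232)·(-1.79) = -0.1545.

-0.1545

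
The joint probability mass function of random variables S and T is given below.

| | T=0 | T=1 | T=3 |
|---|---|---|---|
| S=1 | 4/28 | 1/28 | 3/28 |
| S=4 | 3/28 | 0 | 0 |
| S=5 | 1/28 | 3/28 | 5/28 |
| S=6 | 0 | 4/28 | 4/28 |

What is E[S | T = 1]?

5

P(T = 1) = 2/7.
Σ S·P over the event = 1·(1/28) + 5·(3/28) + 6·(4/28) = 10/7.
E[S | T = 1] = (10/7) / (2/7) = 5.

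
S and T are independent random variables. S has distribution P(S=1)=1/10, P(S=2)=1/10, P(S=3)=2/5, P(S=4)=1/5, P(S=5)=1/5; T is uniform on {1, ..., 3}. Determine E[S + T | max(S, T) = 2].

P(max(S, T) = 2) = 1/10.
Summing (S+T)·P(x,y) over outcomes with max(S, T) = 2 gives 1/3.
E[S + T | max(S, T) = 2] = (1/3) / (1/10) = 10/3.

10/3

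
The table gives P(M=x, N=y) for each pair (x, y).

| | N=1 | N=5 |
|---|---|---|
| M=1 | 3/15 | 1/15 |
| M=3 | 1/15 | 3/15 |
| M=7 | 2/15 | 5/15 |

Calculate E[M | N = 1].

P(N = 1) = 2/5.
Σ M·P over the event = 1·(3/15) + 3·(1/15) + 7·(2/15) = 4/3.
E[M | N = 1] = (4/3) / (2/5) = 10/3.

10/3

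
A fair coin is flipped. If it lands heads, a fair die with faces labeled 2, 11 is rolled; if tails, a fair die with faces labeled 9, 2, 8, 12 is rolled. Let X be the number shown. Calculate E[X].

57/8

E[X | heads] = (2+11)/2 = 13/2.
E[X | tails] = (9+2+8+12)/4 = 31/4.
By the law of total expectation,
E[X] = (1/2)·(13/2) + (1/2)·(31/4) = 57/8.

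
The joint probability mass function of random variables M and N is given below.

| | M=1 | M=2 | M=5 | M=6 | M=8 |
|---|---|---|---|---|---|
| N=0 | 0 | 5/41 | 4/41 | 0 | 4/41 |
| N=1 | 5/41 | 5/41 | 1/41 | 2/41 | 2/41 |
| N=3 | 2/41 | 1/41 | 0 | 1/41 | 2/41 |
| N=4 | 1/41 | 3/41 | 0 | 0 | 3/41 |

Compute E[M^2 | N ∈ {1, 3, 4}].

625/28

P(N ∈ {1, 3, 4}) = 28/41.
Summing M^2·P(M=x,N=y) over the conditioning event gives 625/41.
E[M^2 | N ∈ {1, 3, 4}] = (625/41) / (28/41) = 625/28.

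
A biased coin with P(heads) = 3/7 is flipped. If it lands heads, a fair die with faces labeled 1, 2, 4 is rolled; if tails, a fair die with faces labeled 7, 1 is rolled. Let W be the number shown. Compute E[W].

E[W | heads] = (1+2+4)/3 = 7/3.
E[W | tails] = (7+1)/2 = 4.
By the law of total expectation,
E[W] = (3/7)·(7/3) + (4/7)·(4) = 23/7.

23/7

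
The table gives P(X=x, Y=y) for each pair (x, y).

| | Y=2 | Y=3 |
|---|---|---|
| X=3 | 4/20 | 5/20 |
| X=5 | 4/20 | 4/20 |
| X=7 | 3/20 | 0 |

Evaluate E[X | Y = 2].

P(Y = 2) = 11/20.
Σ X·P over the event = 3·(4/20) + 5·(4/20) + 7·(3/20) = 53/20.
E[X | Y = 2] = (53/20) / (11/20) = 53/11.

53/11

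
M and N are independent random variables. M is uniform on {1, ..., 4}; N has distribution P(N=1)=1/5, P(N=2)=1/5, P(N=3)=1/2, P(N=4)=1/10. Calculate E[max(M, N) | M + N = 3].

2

P(M + N = 3) = 1/10.
Summing max(M,N)·P(x,y) over outcomes with M + N = 3 gives 1/5.
E[max(M, N) | M + N = 3] = (1/5) / (1/10) = 2.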